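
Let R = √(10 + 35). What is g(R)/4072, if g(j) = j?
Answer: 3*√5/4072 ≈ 0.0016474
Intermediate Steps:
R = 3*√5 (R = √45 = 3*√5 ≈ 6.7082)
g(R)/4072 = (3*√5)/4072 = (3*√5)*(1/4072) = 3*√5/4072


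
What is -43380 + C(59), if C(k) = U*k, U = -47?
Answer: -46153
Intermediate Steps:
C(k) = -47*k
-43380 + C(59) = -43380 - 47*59 = -43380 - 2773 = -46153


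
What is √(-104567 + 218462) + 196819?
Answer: 196819 + 3*√12655 ≈ 1.9716e+5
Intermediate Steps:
√(-104567 + 218462) + 196819 = √113895 + 196819 = 3*√12655 + 196819 = 196819 + 3*√12655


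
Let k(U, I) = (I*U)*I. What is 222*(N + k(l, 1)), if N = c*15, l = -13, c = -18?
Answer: -62826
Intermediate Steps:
k(U, I) = U*I²
N = -270 (N = -18*15 = -270)
222*(N + k(l, 1)) = 222*(-270 - 13*1²) = 222*(-270 - 13*1) = 222*(-270 - 13) = 222*(-283) = -62826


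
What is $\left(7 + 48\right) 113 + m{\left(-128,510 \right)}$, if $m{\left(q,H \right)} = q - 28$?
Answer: $6059$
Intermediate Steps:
$m{\left(q,H \right)} = -28 + q$
$\left(7 + 48\right) 113 + m{\left(-128,510 \right)} = \left(7 + 48\right) 113 - 156 = 55 \cdot 113 - 156 = 6215 - 156 = 6059$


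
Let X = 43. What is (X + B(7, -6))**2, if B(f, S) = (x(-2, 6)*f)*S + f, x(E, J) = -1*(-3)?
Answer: 5776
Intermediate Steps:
x(E, J) = 3
B(f, S) = f + 3*S*f (B(f, S) = (3*f)*S + f = 3*S*f + f = f + 3*S*f)
(X + B(7, -6))**2 = (43 + 7*(1 + 3*(-6)))**2 = (43 + 7*(1 - 18))**2 = (43 + 7*(-17))**2 = (43 - 119)**2 = (-76)**2 = 5776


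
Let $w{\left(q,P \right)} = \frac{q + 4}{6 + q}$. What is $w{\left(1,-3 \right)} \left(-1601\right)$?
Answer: $- \frac{8005}{7} \approx -1143.6$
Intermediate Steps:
$w{\left(q,P \right)} = \frac{4 + q}{6 + q}$
$w{\left(1,-3 \right)} \left(-1601\right) = \frac{4 + 1}{6 + 1} \left(-1601\right) = \frac{1}{7} \cdot 5 \left(-1601\right) = \frac{5}{7} \left(-1601\right) = - \frac{8005}{7}$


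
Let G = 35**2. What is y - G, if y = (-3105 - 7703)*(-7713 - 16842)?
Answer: 265389215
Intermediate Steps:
y = 265390440 (y = -10808*(-24555) = 265390440)
G = 1225
y - G = 265390440 - 1*1225 = 265390440 - 1225 = 265389215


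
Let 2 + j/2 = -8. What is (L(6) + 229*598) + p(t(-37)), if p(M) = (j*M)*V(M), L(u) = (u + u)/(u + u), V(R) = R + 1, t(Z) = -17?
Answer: 131503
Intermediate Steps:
j = -20 (j = -4 + 2*(-8) = -4 - 16 = -20)
V(R) = 1 + R
L(u) = 1 (L(u) = (2*u)/((2*u)) = (2*u)*(1/(2*u)) = 1)
p(M) = -20*M*(1 + M) (p(M) = (-20*M)*(1 + M) = -20*M*(1 + M))
(L(6) + 229*598) + p(t(-37)) = (1 + 229*598) - 20*(-17)*(1 - 17) = (1 + 136942) - 20*(-17)*(-16) = 136943 - 5440 = 131503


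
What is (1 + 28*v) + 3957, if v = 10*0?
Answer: 3958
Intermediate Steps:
v = 0
(1 + 28*v) + 3957 = (1 + 28*0) + 3957 = (1 + 0) + 3957 = 1 + 3957 = 3958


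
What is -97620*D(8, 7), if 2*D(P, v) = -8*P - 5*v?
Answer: 4832190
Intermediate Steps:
D(P, v) = -4*P - 5*v/2 (D(P, v) = (-8*P - 5*v)/2 = -4*P - 5*v/2)
-97620*D(8, 7) = -97620*(-4*8 - 5/2*7) = -97620*(-32 - 35/2) = -97620*(-99/2) = 4832190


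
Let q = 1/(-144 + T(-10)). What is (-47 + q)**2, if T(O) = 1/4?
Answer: 730566841/330625 ≈ 2209.7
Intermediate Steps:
T(O) = 1/4
q = -4/575 (q = 1/(-144 + 1/4) = 1/(-575/4) = -4/575 ≈ -0.0069565)
(-47 + q)**2 = (-47 - 4/575)**2 = (-27029/575)**2 = 730566841/330625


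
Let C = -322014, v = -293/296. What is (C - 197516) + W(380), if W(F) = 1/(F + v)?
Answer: -58284511814/112187 ≈ -5.1953e+5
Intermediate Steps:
v = -293/296 (v = -293*1/296 = -293/296 ≈ -0.98986)
W(F) = 1/(-293/296 + F) (W(F) = 1/(F - 293/296) = 1/(-293/296 + F))
(C - 197516) + W(380) = (-322014 - 197516) + 296/(-293 + 296*380) = -519530 + 296/(-293 + 112480) = -519530 + 296/112187 = -58284511814/112187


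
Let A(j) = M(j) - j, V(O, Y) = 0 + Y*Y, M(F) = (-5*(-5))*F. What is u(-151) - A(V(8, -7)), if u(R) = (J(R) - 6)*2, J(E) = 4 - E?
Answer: -878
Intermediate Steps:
M(F) = 25*F
V(O, Y) = Y² (V(O, Y) = 0 + Y² = Y²)
A(j) = 24*j (A(j) = 25*j - j = 24*j)
u(R) = -4 - 2*R (u(R) = ((4 - R) - 6)*2 = (-2 - R)*2 = -4 - 2*R)
u(-151) - A(V(8, -7)) = (-4 - 2*(-151)) - 24*(-7)² = (-4 + 302) - 24*49 = 298 - 1*1176 = 298 - 1176 = -878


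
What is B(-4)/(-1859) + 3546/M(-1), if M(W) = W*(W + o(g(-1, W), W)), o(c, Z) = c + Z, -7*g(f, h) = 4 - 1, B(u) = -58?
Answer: 46145084/31603 ≈ 1460.1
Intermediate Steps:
g(f, h) = -3/7 (g(f, h) = -(4 - 1)/7 = -⅐*3 = -3/7)
o(c, Z) = Z + c
M(W) = W*(-3/7 + 2*W) (M(W) = W*(W + (W - 3/7)) = W*(W + (-3/7 + W)) = W*(-3/7 + 2*W))
B(-4)/(-1859) + 3546/M(-1) = -58/(-1859) + 3546/(((⅐)*(-1)*(-3 + 14*(-1)))) = -58*(-1/1859) + 3546/(((⅐)*(-1)*(-3 - 14))) = 58/1859 + 3546/(((⅐)*(-1)*(-17))) = 58/1859 + 3546/(17/7) = 58/1859 + 3546*(7/17) = 58/1859 + 24822/17 = 46145084/31603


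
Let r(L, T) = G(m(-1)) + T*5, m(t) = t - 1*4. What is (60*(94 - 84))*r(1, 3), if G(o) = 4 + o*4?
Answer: -600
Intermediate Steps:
m(t) = -4 + t (m(t) = t - 4 = -4 + t)
G(o) = 4 + 4*o
r(L, T) = -16 + 5*T (r(L, T) = (4 + 4*(-4 - 1)) + T*5 = (4 + 4*(-5)) + 5*T = (4 - 20) + 5*T = -16 + 5*T)
(60*(94 - 84))*r(1, 3) = (60*(94 - 84))*(-16 + 5*3) = (60*10)*(-16 + 15) = 600*(-1) = -600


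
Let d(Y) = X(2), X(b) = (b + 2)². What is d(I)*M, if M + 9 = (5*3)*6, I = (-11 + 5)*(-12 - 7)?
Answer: 1296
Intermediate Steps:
I = 114 (I = -6*(-19) = 114)
M = 81 (M = -9 + (5*3)*6 = -9 + 15*6 = -9 + 90 = 81)
X(b) = (2 + b)²
d(Y) = 16 (d(Y) = (2 + 2)² = 4² = 16)
d(I)*M = 16*81 = 1296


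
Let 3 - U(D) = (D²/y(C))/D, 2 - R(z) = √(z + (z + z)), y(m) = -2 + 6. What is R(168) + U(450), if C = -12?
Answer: -215/2 - 6*√14 ≈ -129.95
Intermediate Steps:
y(m) = 4
R(z) = 2 - √3*√z (R(z) = 2 - √(z + (z + z)) = 2 - √(z + 2*z) = 2 - √(3*z) = 2 - √3*√z)
U(D) = 3 - D/4 (U(D) = 3 - D²/4/D = 3 - D/4)
R(168) + U(450) = (2 - √3*√168) + (3 - ¼*450) = (2 - √3*2*√42) + (3 - 225/2) = (2 - 6*√14) - 219/2 = -215/2 - 6*√14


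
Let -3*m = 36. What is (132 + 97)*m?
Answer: -2748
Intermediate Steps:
m = -12 (m = -1/3*36 = -12)
(132 + 97)*m = (132 + 97)*(-12) = 229*(-12) = -2748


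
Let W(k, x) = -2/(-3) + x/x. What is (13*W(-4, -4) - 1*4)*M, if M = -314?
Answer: -16642/3 ≈ -5547.3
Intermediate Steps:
W(k, x) = 5/3 (W(k, x) = -2*(-⅓) + 1 = ⅔ + 1 = 5/3)
(13*W(-4, -4) - 1*4)*M = (13*(5/3) - 1*4)*(-314) = (65/3 - 4)*(-314) = (53/3)*(-314) = -16642/3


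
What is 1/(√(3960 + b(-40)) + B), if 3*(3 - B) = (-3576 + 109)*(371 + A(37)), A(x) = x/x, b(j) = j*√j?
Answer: 1/(429911 + 2*√10*√(99 - 2*I*√10)) ≈ 2.3257e-6 + 1.0e-11*I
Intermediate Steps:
b(j) = j^(3/2)
A(x) = 1
B = 429911 (B = 3 - (-3576 + 109)*(371 + 1)/3 = 3 - (-3467)*372/3 = 3 - ⅓*(-1289724) = 3 + 429908 = 429911)
1/(√(3960 + b(-40)) + B) = 1/(√(3960 + (-40)^(3/2)) + 429911) = 1/(√(3960 - 80*I*√10) + 429911) = 1/(429911 + √(3960 - 80*I*√10))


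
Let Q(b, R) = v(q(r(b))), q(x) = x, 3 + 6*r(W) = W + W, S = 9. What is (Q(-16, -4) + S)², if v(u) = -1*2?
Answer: 49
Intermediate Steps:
r(W) = -½ + W/3 (r(W) = -½ + (W + W)/6 = -½ + (2*W)/6 = -½ + W/3)
v(u) = -2
Q(b, R) = -2
(Q(-16, -4) + S)² = (-2 + 9)² = 7² = 49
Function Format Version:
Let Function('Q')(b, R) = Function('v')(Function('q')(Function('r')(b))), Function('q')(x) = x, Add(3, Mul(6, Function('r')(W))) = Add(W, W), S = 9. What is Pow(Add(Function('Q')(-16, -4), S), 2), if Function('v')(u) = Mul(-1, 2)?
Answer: 49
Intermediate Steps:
Function('r')(W) = Add(Rational(-1, 2), Mul(Rational(1, 3), W)) (Function('r')(W) = Add(Rational(-1, 2), Mul(Rational(1, 6), Add(W, W))) = Add(Rational(-1, 2), Mul(Rational(1, 6), Mul(2, W))) = Add(Rational(-1, 2), Mul(Rational(1, 3), W)))
Function('v')(u) = -2
Function('Q')(b, R) = -2
Pow(Add(Function('Q')(-16, -4), S), 2) = Pow(Add(-2, 9), 2) = Pow(7, 2) = 49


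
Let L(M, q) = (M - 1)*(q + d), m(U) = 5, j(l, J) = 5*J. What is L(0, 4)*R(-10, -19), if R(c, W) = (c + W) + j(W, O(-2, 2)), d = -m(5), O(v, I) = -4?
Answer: -49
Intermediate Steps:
d = -5 (d = -1*5 = -5)
L(M, q) = (-1 + M)*(-5 + q) (L(M, q) = (M - 1)*(q - 5) = (-1 + M)*(-5 + q))
R(c, W) = -20 + W + c (R(c, W) = (c + W) + 5*(-4) = (W + c) - 20 = -20 + W + c)
L(0, 4)*R(-10, -19) = (5 - 1*4 - 5*0 + 0*4)*(-20 - 19 - 10) = (5 - 4 + 0 + 0)*(-49) = 1*(-49) = -49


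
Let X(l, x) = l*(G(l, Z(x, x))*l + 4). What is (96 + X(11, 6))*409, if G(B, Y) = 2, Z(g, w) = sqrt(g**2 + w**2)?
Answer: 156238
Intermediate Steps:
X(l, x) = l*(4 + 2*l) (X(l, x) = l*(2*l + 4) = l*(4 + 2*l))
(96 + X(11, 6))*409 = (96 + 2*11*(2 + 11))*409 = (96 + 2*11*13)*409 = (96 + 286)*409 = 382*409 = 156238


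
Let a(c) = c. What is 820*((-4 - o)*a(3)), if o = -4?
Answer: 0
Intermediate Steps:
820*((-4 - o)*a(3)) = 820*((-4 - 1*(-4))*3) = 820*((-4 + 4)*3) = 820*(0*3) = 820*0 = 0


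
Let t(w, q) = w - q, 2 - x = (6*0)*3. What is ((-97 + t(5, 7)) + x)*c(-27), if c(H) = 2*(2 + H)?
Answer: 4850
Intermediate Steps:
c(H) = 4 + 2*H
x = 2 (x = 2 - 6*0*3 = 2 - 0*3 = 2 - 1*0 = 2 + 0 = 2)
((-97 + t(5, 7)) + x)*c(-27) = ((-97 + (5 - 1*7)) + 2)*(4 + 2*(-27)) = ((-97 + (5 - 7)) + 2)*(4 - 54) = ((-97 - 2) + 2)*(-50) = (-99 + 2)*(-50) = -97*(-50) = 4850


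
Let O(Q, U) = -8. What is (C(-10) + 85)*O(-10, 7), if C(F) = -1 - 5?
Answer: -632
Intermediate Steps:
C(F) = -6
(C(-10) + 85)*O(-10, 7) = (-6 + 85)*(-8) = 79*(-8) = -632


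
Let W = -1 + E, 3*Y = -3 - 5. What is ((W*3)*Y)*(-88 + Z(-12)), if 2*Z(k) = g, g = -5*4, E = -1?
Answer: -1568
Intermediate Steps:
Y = -8/3 (Y = (-3 - 5)/3 = (⅓)*(-8) = -8/3 ≈ -2.6667)
g = -20
Z(k) = -10 (Z(k) = (½)*(-20) = -10)
W = -2 (W = -1 - 1 = -2)
((W*3)*Y)*(-88 + Z(-12)) = (-2*3*(-8/3))*(-88 - 10) = -6*(-8/3)*(-98) = 16*(-98) = -1568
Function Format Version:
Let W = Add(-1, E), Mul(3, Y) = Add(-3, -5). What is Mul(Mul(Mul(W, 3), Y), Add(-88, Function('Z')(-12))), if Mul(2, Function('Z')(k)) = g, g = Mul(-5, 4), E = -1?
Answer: -1568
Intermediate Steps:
Y = Rational(-8, 3) (Y = Mul(Rational(1, 3), Add(-3, -5)) = Mul(Rational(1, 3), -8) = Rational(-8, 3) ≈ -2.6667)
g = -20
Function('Z')(k) = -10 (Function('Z')(k) = Mul(Rational(1, 2), -20) = -10)
W = -2 (W = Add(-1, -1) = -2)
Mul(Mul(Mul(W, 3), Y), Add(-88, Function('Z')(-12))) = Mul(Mul(Mul(-2, 3), Rational(-8, 3)), Add(-88, -10)) = Mul(Mul(-6, Rational(-8, 3)), -98) = Mul(16, -98) = -1568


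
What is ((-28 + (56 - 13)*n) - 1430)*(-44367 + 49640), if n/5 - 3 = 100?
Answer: 109082551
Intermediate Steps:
n = 515 (n = 15 + 5*100 = 15 + 500 = 515)
((-28 + (56 - 13)*n) - 1430)*(-44367 + 49640) = ((-28 + (56 - 13)*515) - 1430)*(-44367 + 49640) = ((-28 + 43*515) - 1430)*5273 = ((-28 + 22145) - 1430)*5273 = (22117 - 1430)*5273 = 20687*5273 = 109082551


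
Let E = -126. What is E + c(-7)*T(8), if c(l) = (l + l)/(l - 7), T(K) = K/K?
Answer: -125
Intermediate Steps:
T(K) = 1
c(l) = 2*l/(-7 + l) (c(l) = (2*l)/(-7 + l) = 2*l/(-7 + l))
E + c(-7)*T(8) = -126 + (2*(-7)/(-7 - 7))*1 = -126 + (2*(-7)/(-14))*1 = -126 + (2*(-7)*(-1/14))*1 = -126 + 1*1 = -126 + 1 = -125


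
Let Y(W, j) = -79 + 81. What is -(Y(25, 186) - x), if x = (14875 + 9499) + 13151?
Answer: 37523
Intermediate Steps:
Y(W, j) = 2
x = 37525 (x = 24374 + 13151 = 37525)
-(Y(25, 186) - x) = -(2 - 1*37525) = -(2 - 37525) = -1*(-37523) = 37523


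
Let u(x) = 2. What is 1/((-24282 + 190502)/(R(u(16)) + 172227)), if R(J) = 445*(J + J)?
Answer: 174007/166220 ≈ 1.0468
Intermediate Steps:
R(J) = 890*J (R(J) = 445*(2*J) = 890*J)
1/((-24282 + 190502)/(R(u(16)) + 172227)) = 1/((-24282 + 190502)/(890*2 + 172227)) = 1/(166220/(1780 + 172227)) = 1/(166220/174007) = 174007/166220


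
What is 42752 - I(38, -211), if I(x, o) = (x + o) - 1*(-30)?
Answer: 42895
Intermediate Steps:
I(x, o) = 30 + o + x (I(x, o) = (o + x) + 30 = 30 + o + x)
42752 - I(38, -211) = 42752 - (30 - 211 + 38) = 42752 - 1*(-143) = 42752 + 143 = 42895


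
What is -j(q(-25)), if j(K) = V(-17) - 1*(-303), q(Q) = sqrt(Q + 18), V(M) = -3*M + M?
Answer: -337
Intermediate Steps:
V(M) = -2*M
q(Q) = sqrt(18 + Q)
j(K) = 337 (j(K) = -2*(-17) - 1*(-303) = 34 + 303 = 337)
-j(q(-25)) = -1*337 = -337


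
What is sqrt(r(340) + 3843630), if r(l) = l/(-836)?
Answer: sqrt(167893584265)/209 ≈ 1960.5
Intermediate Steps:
r(l) = -l/836 (r(l) = l*(-1/836) = -l/836)
sqrt(r(340) + 3843630) = sqrt(-1/836*340 + 3843630) = sqrt(-85/209 + 3843630) = sqrt(803318585/209) = sqrt(167893584265)/209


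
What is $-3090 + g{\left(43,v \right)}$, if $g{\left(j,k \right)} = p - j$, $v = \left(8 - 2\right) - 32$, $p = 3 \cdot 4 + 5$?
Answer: $-3116$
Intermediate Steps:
$p = 17$ ($p = 12 + 5 = 17$)
$v = -26$ ($v = 6 - 32 = -26$)
$g{\left(j,k \right)} = 17 - j$
$-3090 + g{\left(43,v \right)} = -3090 + \left(17 - 43\right) = -3090 - 26 = -3116$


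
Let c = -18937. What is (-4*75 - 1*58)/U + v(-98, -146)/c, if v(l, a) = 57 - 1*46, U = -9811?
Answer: 6671525/185790907 ≈ 0.035909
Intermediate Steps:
v(l, a) = 11 (v(l, a) = 57 - 46 = 11)
(-4*75 - 1*58)/U + v(-98, -146)/c = (-4*75 - 1*58)/(-9811) + 11/(-18937) = (-300 - 58)*(-1/9811) + 11*(-1/18937) = -358*(-1/9811) - 11/18937 = 358/9811 - 11/18937 = 6671525/185790907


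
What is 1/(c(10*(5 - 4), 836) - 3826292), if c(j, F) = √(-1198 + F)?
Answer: -1913146/7320255234813 - I*√362/14640510469626 ≈ -2.6135e-7 - 1.2996e-12*I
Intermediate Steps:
1/(c(10*(5 - 4), 836) - 3826292) = 1/(√(-1198 + 836) - 3826292) = 1/(√(-362) - 3826292) = 1/(I*√362 - 3826292) = 1/(-3826292 + I*√362)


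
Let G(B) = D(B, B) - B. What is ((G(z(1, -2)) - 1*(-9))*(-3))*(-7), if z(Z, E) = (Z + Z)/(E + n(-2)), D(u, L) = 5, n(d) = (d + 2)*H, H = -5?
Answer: 315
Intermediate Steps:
n(d) = -10 - 5*d (n(d) = (d + 2)*(-5) = (2 + d)*(-5) = -10 - 5*d)
z(Z, E) = 2*Z/E (z(Z, E) = (Z + Z)/(E + (-10 - 5*(-2))) = (2*Z)/(E + (-10 + 10)) = (2*Z)/(E + 0) = (2*Z)/E = 2*Z/E)
G(B) = 5 - B
((G(z(1, -2)) - 1*(-9))*(-3))*(-7) = (((5 - 2/(-2)) - 1*(-9))*(-3))*(-7) = (((5 - 2*(-1)/2) + 9)*(-3))*(-7) = (((5 - 1*(-1)) + 9)*(-3))*(-7) = (((5 + 1) + 9)*(-3))*(-7) = ((6 + 9)*(-3))*(-7) = (15*(-3))*(-7) = -45*(-7) = 315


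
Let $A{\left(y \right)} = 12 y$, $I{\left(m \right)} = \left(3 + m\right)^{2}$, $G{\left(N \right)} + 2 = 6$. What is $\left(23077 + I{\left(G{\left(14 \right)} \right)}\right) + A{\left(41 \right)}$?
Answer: $23618$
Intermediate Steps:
$G{\left(N \right)} = 4$ ($G{\left(N \right)} = -2 + 6 = 4$)
$\left(23077 + I{\left(G{\left(14 \right)} \right)}\right) + A{\left(41 \right)} = \left(23077 + \left(3 + 4\right)^{2}\right) + 12 \cdot 41 = \left(23077 + 7^{2}\right) + 492 = \left(23077 + 49\right) + 492 = 23126 + 492 = 23618$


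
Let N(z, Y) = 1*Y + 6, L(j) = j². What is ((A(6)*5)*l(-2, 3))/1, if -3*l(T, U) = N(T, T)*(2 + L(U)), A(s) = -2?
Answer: 440/3 ≈ 146.67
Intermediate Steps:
N(z, Y) = 6 + Y (N(z, Y) = Y + 6 = 6 + Y)
l(T, U) = -(2 + U²)*(6 + T)/3 (l(T, U) = -(6 + T)*(2 + U²)/3 = -(2 + U²)*(6 + T)/3)
((A(6)*5)*l(-2, 3))/1 = ((-2*5)*(-(2 + 3²)*(6 - 2)/3))/1 = -(-10)*(2 + 9)*4/3*1 = -(-10)*11*4/3*1 = -10*(-44/3)*1 = (440/3)*1 = 440/3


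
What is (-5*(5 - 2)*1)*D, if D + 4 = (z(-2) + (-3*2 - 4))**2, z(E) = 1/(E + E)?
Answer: -24255/16 ≈ -1515.9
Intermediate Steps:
z(E) = 1/(2*E)
D = 1617/16 (D = -4 + ((1/2)/(-2) + (-3*2 - 4))**2 = -4 + ((1/2)*(-1/2) + (-6 - 4))**2 = -4 + (-1/4 - 10)**2 = -4 + (-41/4)**2 = -4 + 1681/16 = 1617/16 ≈ 101.06)
(-5*(5 - 2)*1)*D = (-5*(5 - 2)*1)*(1617/16) = (-5*3*1)*(1617/16) = -15*1*(1617/16) = -15*1617/16 = -24255/16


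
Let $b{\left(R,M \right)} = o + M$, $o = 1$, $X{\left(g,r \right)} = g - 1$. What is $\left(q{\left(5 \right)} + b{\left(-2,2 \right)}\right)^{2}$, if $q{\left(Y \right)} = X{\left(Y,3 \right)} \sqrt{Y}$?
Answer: $89 + 24 \sqrt{5} \approx 142.67$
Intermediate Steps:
$X{\left(g,r \right)} = -1 + g$ ($X{\left(g,r \right)} = g - 1 = -1 + g$)
$q{\left(Y \right)} = \sqrt{Y} \left(-1 + Y\right)$ ($q{\left(Y \right)} = \left(-1 + Y\right) \sqrt{Y} = \sqrt{Y} \left(-1 + Y\right)$)
$b{\left(R,M \right)} = 1 + M$
$\left(q{\left(5 \right)} + b{\left(-2,2 \right)}\right)^{2} = \left(\sqrt{5} \left(-1 + 5\right) + \left(1 + 2\right)\right)^{2} = \left(\sqrt{5} \cdot 4 + 3\right)^{2} = \left(4 \sqrt{5} + 3\right)^{2} = \left(3 + 4 \sqrt{5}\right)^{2}$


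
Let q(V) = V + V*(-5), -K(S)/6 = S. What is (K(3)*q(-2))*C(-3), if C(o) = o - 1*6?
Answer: 1296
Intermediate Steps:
K(S) = -6*S
q(V) = -4*V (q(V) = V - 5*V = -4*V)
C(o) = -6 + o (C(o) = o - 6 = -6 + o)
(K(3)*q(-2))*C(-3) = ((-6*3)*(-4*(-2)))*(-6 - 3) = -18*8*(-9) = -144*(-9) = 1296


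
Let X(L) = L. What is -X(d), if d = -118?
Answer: 118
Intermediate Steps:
-X(d) = -1*(-118) = 118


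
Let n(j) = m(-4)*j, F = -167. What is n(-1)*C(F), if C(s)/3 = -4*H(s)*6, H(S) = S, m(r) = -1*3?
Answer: 36072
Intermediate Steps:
m(r) = -3
C(s) = -72*s (C(s) = 3*(-4*s*6) = 3*(-24*s) = -72*s)
n(j) = -3*j
n(-1)*C(F) = (-3*(-1))*(-72*(-167)) = 3*12024 = 36072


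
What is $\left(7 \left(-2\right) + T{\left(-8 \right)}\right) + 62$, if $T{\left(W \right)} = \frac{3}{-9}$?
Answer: $\frac{143}{3} \approx 47.667$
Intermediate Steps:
$T{\left(W \right)} = - \frac{1}{3}$ ($T{\left(W \right)} = 3 \left(- \frac{1}{9}\right) = - \frac{1}{3}$)
$\left(7 \left(-2\right) + T{\left(-8 \right)}\right) + 62 = \left(7 \left(-2\right) - \frac{1}{3}\right) + 62 = \left(-14 - \frac{1}{3}\right) + 62 = - \frac{43}{3} + 62 = \frac{143}{3}$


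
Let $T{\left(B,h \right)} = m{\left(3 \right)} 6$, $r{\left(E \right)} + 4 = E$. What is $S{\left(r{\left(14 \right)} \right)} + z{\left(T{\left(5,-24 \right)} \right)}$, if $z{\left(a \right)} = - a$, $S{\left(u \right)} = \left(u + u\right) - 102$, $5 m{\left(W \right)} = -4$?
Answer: $- \frac{386}{5} \approx -77.2$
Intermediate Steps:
$m{\left(W \right)} = - \frac{4}{5}$ ($m{\left(W \right)} = \frac{1}{5} \left(-4\right) = - \frac{4}{5}$)
$r{\left(E \right)} = -4 + E$
$S{\left(u \right)} = -102 + 2 u$ ($S{\left(u \right)} = 2 u - 102 = -102 + 2 u$)
$T{\left(B,h \right)} = - \frac{24}{5}$ ($T{\left(B,h \right)} = \left(- \frac{4}{5}\right) 6 = - \frac{24}{5}$)
$S{\left(r{\left(14 \right)} \right)} + z{\left(T{\left(5,-24 \right)} \right)} = \left(-102 + 2 \left(-4 + 14\right)\right) - - \frac{24}{5} = \left(-102 + 2 \cdot 10\right) + \frac{24}{5} = \left(-102 + 20\right) + \frac{24}{5} = -82 + \frac{24}{5} = - \frac{386}{5}$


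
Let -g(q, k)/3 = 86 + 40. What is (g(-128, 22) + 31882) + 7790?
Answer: 39294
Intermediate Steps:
g(q, k) = -378 (g(q, k) = -3*(86 + 40) = -3*126 = -378)
(g(-128, 22) + 31882) + 7790 = (-378 + 31882) + 7790 = 31504 + 7790 = 39294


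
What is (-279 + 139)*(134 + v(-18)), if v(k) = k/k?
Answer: -18900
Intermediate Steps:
v(k) = 1
(-279 + 139)*(134 + v(-18)) = (-279 + 139)*(134 + 1) = -140*135 = -18900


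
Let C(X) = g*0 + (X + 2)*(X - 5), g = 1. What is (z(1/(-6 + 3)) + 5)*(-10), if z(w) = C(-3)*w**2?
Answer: -530/9 ≈ -58.889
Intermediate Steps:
C(X) = (-5 + X)*(2 + X) (C(X) = 1*0 + (X + 2)*(X - 5) = 0 + (2 + X)*(-5 + X) = 0 + (-5 + X)*(2 + X) = (-5 + X)*(2 + X))
z(w) = 8*w**2 (z(w) = (-10 + (-3)**2 - 3*(-3))*w**2 = (-10 + 9 + 9)*w**2 = 8*w**2)
(z(1/(-6 + 3)) + 5)*(-10) = (8*(1/(-6 + 3))**2 + 5)*(-10) = (8*(1/(-3))**2 + 5)*(-10) = (8*(-1/3)**2 + 5)*(-10) = (8*(1/9) + 5)*(-10) = (8/9 + 5)*(-10) = (53/9)*(-10) = -530/9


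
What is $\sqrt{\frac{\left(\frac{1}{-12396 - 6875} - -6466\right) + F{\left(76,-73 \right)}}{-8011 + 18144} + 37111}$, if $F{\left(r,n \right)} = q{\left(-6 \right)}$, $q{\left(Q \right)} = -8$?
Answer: $\frac{\sqrt{1415124674382144058270}}{195273043} \approx 192.64$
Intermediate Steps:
$F{\left(r,n \right)} = -8$
$\sqrt{\frac{\left(\frac{1}{-12396 - 6875} - -6466\right) + F{\left(76,-73 \right)}}{-8011 + 18144} + 37111} = \sqrt{\frac{\left(\frac{1}{-12396 - 6875} - -6466\right) - 8}{-8011 + 18144} + 37111} = \sqrt{\frac{\left(\frac{1}{-19271} + 6466\right) - 8}{10133} + 37111} = \sqrt{\left(\left(- \frac{1}{19271} + 6466\right) - 8\right) \frac{1}{10133} + 37111} = \sqrt{\left(\frac{124606285}{19271} - 8\right) \frac{1}{10133} + 37111} = \sqrt{\frac{124452117}{19271} \cdot \frac{1}{10133} + 37111} = \sqrt{\frac{124452117}{195273043} + 37111} = \sqrt{\frac{7246902350890}{195273043}} = \frac{\sqrt{1415124674382144058270}}{195273043}$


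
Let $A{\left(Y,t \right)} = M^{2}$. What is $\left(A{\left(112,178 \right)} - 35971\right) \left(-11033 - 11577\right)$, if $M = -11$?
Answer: $810568500$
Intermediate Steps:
$A{\left(Y,t \right)} = 121$ ($A{\left(Y,t \right)} = \left(-11\right)^{2} = 121$)
$\left(A{\left(112,178 \right)} - 35971\right) \left(-11033 - 11577\right) = \left(121 - 35971\right) \left(-11033 - 11577\right) = \left(-35850\right) \left(-22610\right) = 810568500$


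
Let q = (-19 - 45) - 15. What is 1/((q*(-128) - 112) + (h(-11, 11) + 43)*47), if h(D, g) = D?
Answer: 1/11504 ≈ 8.6926e-5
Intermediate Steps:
q = -79 (q = -64 - 15 = -79)
1/((q*(-128) - 112) + (h(-11, 11) + 43)*47) = 1/((-79*(-128) - 112) + (-11 + 43)*47) = 1/((10112 - 112) + 32*47) = 1/(10000 + 1504) = 1/11504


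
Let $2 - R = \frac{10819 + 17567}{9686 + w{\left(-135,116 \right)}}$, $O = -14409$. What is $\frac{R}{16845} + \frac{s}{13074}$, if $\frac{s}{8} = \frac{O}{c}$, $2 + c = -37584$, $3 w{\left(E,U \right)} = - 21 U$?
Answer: $\frac{18524141611}{113357438535665} \approx 0.00016341$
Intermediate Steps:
$w{\left(E,U \right)} = - 7 U$ ($w{\left(E,U \right)} = \frac{\left(-21\right) U}{3} = - 7 U$)
$c = -37586$ ($c = -2 - 37584 = -37586$)
$s = \frac{57636}{18793}$ ($s = 8 \left(- \frac{14409}{-37586}\right) = 8 \left(\left(-14409\right) \left(- \frac{1}{37586}\right)\right) = 8 \cdot \frac{14409}{37586} = \frac{57636}{18793} \approx 3.0669$)
$R = - \frac{591}{493}$ ($R = 2 - \frac{10819 + 17567}{9686 - 812} = 2 - \frac{28386}{9686 - 812} = 2 - \frac{28386}{8874} = 2 - 28386 \cdot \frac{1}{8874} = 2 - \frac{1577}{493} = - \frac{591}{493} \approx -1.1988$)
$\frac{R}{16845} + \frac{s}{13074} = - \frac{591}{493 \cdot 16845} + \frac{57636}{18793 \cdot 13074} = \left(- \frac{591}{493}\right) \frac{1}{16845} + \frac{57636}{18793} \cdot \frac{1}{13074} = - \frac{197}{2768195} + \frac{9606}{40949947} = \frac{18524141611}{113357438535665}$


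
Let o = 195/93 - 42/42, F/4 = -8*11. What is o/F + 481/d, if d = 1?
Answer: 2624319/5456 ≈ 481.00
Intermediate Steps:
F = -352 (F = 4*(-8*11) = 4*(-88) = -352)
o = 34/31 (o = 195*(1/93) - 42*1/42 = 65/31 - 1 = 34/31 ≈ 1.0968)
o/F + 481/d = (34/31)/(-352) + 481/1 = (34/31)*(-1/352) + 481*1 = -17/5456 + 481 = 2624319/5456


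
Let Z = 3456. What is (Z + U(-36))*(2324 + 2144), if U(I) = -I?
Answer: 15602256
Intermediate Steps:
(Z + U(-36))*(2324 + 2144) = (3456 - 1*(-36))*(2324 + 2144) = (3456 + 36)*4468 = 3492*4468 = 15602256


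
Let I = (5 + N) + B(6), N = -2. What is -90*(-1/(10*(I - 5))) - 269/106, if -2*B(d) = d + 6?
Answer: -1553/424 ≈ -3.6627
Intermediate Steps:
B(d) = -3 - d/2 (B(d) = -(d + 6)/2 = -(6 + d)/2 = -3 - d/2)
I = -3 (I = (5 - 2) + (-3 - ½*6) = 3 + (-3 - 3) = 3 - 6 = -3)
-90*(-1/(10*(I - 5))) - 269/106 = -90*(-1/(10*(-3 - 5))) - 269/106 = -90/((-8*(-10))) - 269*1/106 = -90/80 - 269/106 = -90*1/80 - 269/106 = -9/8 - 269/106 = -1553/424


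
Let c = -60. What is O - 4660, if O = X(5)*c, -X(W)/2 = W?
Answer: -4060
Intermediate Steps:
X(W) = -2*W
O = 600 (O = -2*5*(-60) = -10*(-60) = 600)
O - 4660 = 600 - 4660 = -4060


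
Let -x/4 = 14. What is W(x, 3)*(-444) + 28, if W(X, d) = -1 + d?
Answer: -860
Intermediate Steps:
x = -56 (x = -4*14 = -56)
W(x, 3)*(-444) + 28 = (-1 + 3)*(-444) + 28 = 2*(-444) + 28 = -888 + 28 = -860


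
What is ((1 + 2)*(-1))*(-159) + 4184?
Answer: 4661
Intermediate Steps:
((1 + 2)*(-1))*(-159) + 4184 = (3*(-1))*(-159) + 4184 = -3*(-159) + 4184 = 477 + 4184 = 4661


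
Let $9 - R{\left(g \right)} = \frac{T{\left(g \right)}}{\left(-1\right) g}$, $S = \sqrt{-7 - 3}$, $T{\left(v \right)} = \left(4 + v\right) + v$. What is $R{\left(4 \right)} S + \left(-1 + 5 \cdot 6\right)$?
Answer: $29 + 12 i \sqrt{10} \approx 29.0 + 37.947 i$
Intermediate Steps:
$T{\left(v \right)} = 4 + 2 v$
$S = i \sqrt{10}$ ($S = \sqrt{-10} = i \sqrt{10} \approx 3.1623 i$)
$R{\left(g \right)} = 9 + \frac{4 + 2 g}{g}$ ($R{\left(g \right)} = 9 - \frac{4 + 2 g}{\left(-1\right) g} = 9 - \left(4 + 2 g\right) \left(- \frac{1}{g}\right) = 9 - - \frac{4 + 2 g}{g} = 9 + \frac{4 + 2 g}{g}$)
$R{\left(4 \right)} S + \left(-1 + 5 \cdot 6\right) = \left(11 + \frac{4}{4}\right) i \sqrt{10} + \left(-1 + 5 \cdot 6\right) = \left(11 + 4 \cdot \frac{1}{4}\right) i \sqrt{10} + \left(-1 + 30\right) = \left(11 + 1\right) i \sqrt{10} + 29 = 12 i \sqrt{10} + 29 = 29 + 12 i \sqrt{10}$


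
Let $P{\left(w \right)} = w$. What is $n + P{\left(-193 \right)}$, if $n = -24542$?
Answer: $-24735$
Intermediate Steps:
$n + P{\left(-193 \right)} = -24542 - 193 = -24735$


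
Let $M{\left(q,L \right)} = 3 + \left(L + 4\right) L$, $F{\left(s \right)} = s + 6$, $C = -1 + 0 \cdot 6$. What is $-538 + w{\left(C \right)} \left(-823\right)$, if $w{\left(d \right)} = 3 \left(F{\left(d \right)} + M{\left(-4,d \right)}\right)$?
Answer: $-12883$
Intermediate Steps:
$C = -1$ ($C = -1 + 0 = -1$)
$F{\left(s \right)} = 6 + s$
$M{\left(q,L \right)} = 3 + L \left(4 + L\right)$ ($M{\left(q,L \right)} = 3 + \left(4 + L\right) L = 3 + L \left(4 + L\right)$)
$w{\left(d \right)} = 27 + 3 d^{2} + 15 d$ ($w{\left(d \right)} = 3 \left(\left(6 + d\right) + \left(3 + d^{2} + 4 d\right)\right) = 3 \left(9 + d^{2} + 5 d\right) = 27 + 3 d^{2} + 15 d$)
$-538 + w{\left(C \right)} \left(-823\right) = -538 + \left(27 + 3 \left(-1\right)^{2} + 15 \left(-1\right)\right) \left(-823\right) = -538 + \left(27 + 3 \cdot 1 - 15\right) \left(-823\right) = -538 + \left(27 + 3 - 15\right) \left(-823\right) = -538 + 15 \left(-823\right) = -538 - 12345 = -12883$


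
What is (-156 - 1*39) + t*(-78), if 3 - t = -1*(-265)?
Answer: 20241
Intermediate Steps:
t = -262 (t = 3 - (-1)*(-265) = 3 - 1*265 = 3 - 265 = -262)
(-156 - 1*39) + t*(-78) = (-156 - 1*39) - 262*(-78) = (-156 - 39) + 20436 = -195 + 20436 = 20241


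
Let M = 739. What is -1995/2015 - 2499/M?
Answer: -1301958/297817 ≈ -4.3717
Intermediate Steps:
-1995/2015 - 2499/M = -1995/2015 - 2499/739 = -1995*1/2015 - 2499*1/739 = -399/403 - 2499/739 = -1301958/297817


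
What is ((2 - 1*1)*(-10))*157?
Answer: -1570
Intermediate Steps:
((2 - 1*1)*(-10))*157 = ((2 - 1)*(-10))*157 = (1*(-10))*157 = -10*157 = -1570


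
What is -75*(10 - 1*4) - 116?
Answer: -566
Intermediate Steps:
-75*(10 - 1*4) - 116 = -75*(10 - 4) - 116 = -75*6 - 116 = -450 - 116 = -566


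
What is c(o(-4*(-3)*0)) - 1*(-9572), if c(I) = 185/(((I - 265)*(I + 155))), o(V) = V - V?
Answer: 78633943/8215 ≈ 9572.0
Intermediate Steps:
o(V) = 0
c(I) = 185/((-265 + I)*(155 + I)) (c(I) = 185/(((-265 + I)*(155 + I))) = 185*(1/((-265 + I)*(155 + I))) = 185/((-265 + I)*(155 + I)))
c(o(-4*(-3)*0)) - 1*(-9572) = 185/(-41075 + 0**2 - 110*0) - 1*(-9572) = 185/(-41075 + 0 + 0) + 9572 = 185/(-41075) + 9572 = 185*(-1/41075) + 9572 = -37/8215 + 9572 = 78633943/8215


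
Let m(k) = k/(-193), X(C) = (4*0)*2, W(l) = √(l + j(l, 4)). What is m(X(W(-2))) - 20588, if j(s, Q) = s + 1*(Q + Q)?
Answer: -20588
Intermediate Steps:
j(s, Q) = s + 2*Q (j(s, Q) = s + 1*(2*Q) = s + 2*Q)
W(l) = √(8 + 2*l) (W(l) = √(l + (l + 2*4)) = √(l + (l + 8)) = √(l + (8 + l)) = √(8 + 2*l))
X(C) = 0 (X(C) = 0*2 = 0)
m(k) = -k/193 (m(k) = k*(-1/193) = -k/193)
m(X(W(-2))) - 20588 = -1/193*0 - 20588 = 0 - 20588 = -20588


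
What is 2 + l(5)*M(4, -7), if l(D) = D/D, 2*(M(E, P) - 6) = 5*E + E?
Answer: 20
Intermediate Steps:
M(E, P) = 6 + 3*E (M(E, P) = 6 + (5*E + E)/2 = 6 + (6*E)/2 = 6 + 3*E)
l(D) = 1
2 + l(5)*M(4, -7) = 2 + 1*(6 + 3*4) = 2 + 1*(6 + 12) = 2 + 1*18 = 2 + 18 = 20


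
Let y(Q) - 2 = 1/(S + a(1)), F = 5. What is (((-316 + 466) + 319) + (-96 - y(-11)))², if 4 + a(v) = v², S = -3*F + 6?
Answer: 19829209/144 ≈ 1.3770e+5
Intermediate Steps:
S = -9 (S = -3*5 + 6 = -15 + 6 = -9)
a(v) = -4 + v²
y(Q) = 23/12 (y(Q) = 2 + 1/(-9 + (-4 + 1²)) = 2 + 1/(-9 + (-4 + 1)) = 2 + 1/(-9 - 3) = 2 + 1/(-12) = 2 - 1/12 = 23/12)
(((-316 + 466) + 319) + (-96 - y(-11)))² = (((-316 + 466) + 319) + (-96 - 1*23/12))² = ((150 + 319) + (-96 - 23/12))² = (469 - 1175/12)² = (4453/12)² = 19829209/144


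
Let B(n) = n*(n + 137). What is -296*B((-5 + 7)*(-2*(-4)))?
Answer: -724608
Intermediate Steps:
B(n) = n*(137 + n)
-296*B((-5 + 7)*(-2*(-4))) = -296*(-5 + 7)*(-2*(-4))*(137 + (-5 + 7)*(-2*(-4))) = -296*2*8*(137 + 2*8) = -4736*(137 + 16) = -4736*153 = -296*2448 = -724608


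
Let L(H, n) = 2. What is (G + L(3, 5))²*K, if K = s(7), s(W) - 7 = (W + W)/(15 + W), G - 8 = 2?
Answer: 12096/11 ≈ 1099.6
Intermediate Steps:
G = 10 (G = 8 + 2 = 10)
s(W) = 7 + 2*W/(15 + W) (s(W) = 7 + (W + W)/(15 + W) = 7 + (2*W)/(15 + W) = 7 + 2*W/(15 + W))
K = 84/11 (K = 3*(35 + 3*7)/(15 + 7) = 3*(35 + 21)/22 = 3*(1/22)*56 = 84/11 ≈ 7.6364)
(G + L(3, 5))²*K = (10 + 2)²*(84/11) = 12²*(84/11) = 144*(84/11) = 12096/11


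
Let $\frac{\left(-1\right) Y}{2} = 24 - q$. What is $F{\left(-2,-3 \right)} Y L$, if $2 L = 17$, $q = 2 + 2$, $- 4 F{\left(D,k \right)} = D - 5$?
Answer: $-595$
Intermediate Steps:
$F{\left(D,k \right)} = \frac{5}{4} - \frac{D}{4}$ ($F{\left(D,k \right)} = - \frac{D - 5}{4} = - \frac{-5 + D}{4} = \frac{5}{4} - \frac{D}{4}$)
$q = 4$
$L = \frac{17}{2}$ ($L = \frac{1}{2} \cdot 17 = \frac{17}{2} \approx 8.5$)
$Y = -40$ ($Y = - 2 \left(24 - 4\right) = \left(-2\right) 20 = -40$)
$F{\left(-2,-3 \right)} Y L = \left(\frac{5}{4} - - \frac{1}{2}\right) \left(-40\right) \frac{17}{2} = \left(\frac{5}{4} + \frac{1}{2}\right) \left(-40\right) \frac{17}{2} = \frac{7}{4} \left(-40\right) \frac{17}{2} = \left(-70\right) \frac{17}{2} = -595$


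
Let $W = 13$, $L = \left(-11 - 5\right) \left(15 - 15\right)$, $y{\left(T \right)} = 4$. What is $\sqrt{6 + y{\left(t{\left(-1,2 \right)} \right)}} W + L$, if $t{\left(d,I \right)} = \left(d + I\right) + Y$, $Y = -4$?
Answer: $13 \sqrt{10} \approx 41.11$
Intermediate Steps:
$t{\left(d,I \right)} = -4 + I + d$ ($t{\left(d,I \right)} = \left(d + I\right) - 4 = \left(I + d\right) - 4 = -4 + I + d$)
$L = 0$ ($L = \left(-16\right) 0 = 0$)
$\sqrt{6 + y{\left(t{\left(-1,2 \right)} \right)}} W + L = \sqrt{6 + 4} \cdot 13 + 0 = \sqrt{10} \cdot 13 + 0 = 13 \sqrt{10} + 0 = 13 \sqrt{10}$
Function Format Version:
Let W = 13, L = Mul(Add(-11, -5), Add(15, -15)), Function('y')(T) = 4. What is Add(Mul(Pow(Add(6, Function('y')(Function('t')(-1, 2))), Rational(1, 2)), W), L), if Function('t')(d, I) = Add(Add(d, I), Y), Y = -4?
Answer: Mul(13, Pow(10, Rational(1, 2))) ≈ 41.110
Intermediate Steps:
Function('t')(d, I) = Add(-4, I, d) (Function('t')(d, I) = Add(Add(d, I), -4) = Add(Add(I, d), -4) = Add(-4, I, d))
L = 0 (L = Mul(-16, 0) = 0)
Add(Mul(Pow(Add(6, Function('y')(Function('t')(-1, 2))), Rational(1, 2)), W), L) = Add(Mul(Pow(Add(6, 4), Rational(1, 2)), 13), 0) = Add(Mul(Pow(10, Rational(1, 2)), 13), 0) = Add(Mul(13, Pow(10, Rational(1, 2))), 0) = Mul(13, Pow(10, Rational(1, 2)))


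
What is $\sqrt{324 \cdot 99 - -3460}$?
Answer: $4 \sqrt{2221} \approx 188.51$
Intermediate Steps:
$\sqrt{324 \cdot 99 - -3460} = \sqrt{32076 + 3460} = \sqrt{35536} = 4 \sqrt{2221}$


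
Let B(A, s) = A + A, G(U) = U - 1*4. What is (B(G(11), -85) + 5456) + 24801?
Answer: 30271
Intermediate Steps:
G(U) = -4 + U (G(U) = U - 4 = -4 + U)
B(A, s) = 2*A
(B(G(11), -85) + 5456) + 24801 = (2*(-4 + 11) + 5456) + 24801 = (2*7 + 5456) + 24801 = (14 + 5456) + 24801 = 5470 + 24801 = 30271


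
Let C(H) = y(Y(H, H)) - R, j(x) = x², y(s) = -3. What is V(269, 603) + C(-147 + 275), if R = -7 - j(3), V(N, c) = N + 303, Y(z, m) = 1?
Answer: 585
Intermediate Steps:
V(N, c) = 303 + N
R = -16 (R = -7 - 1*3² = -7 - 1*9 = -7 - 9 = -16)
C(H) = 13 (C(H) = -3 - 1*(-16) = -3 + 16 = 13)
V(269, 603) + C(-147 + 275) = (303 + 269) + 13 = 572 + 13 = 585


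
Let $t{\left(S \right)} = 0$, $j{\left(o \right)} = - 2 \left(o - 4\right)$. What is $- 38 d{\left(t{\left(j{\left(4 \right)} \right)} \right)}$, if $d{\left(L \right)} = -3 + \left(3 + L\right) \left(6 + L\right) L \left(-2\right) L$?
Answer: $114$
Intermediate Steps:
$j{\left(o \right)} = 8 - 2 o$ ($j{\left(o \right)} = - 2 \left(-4 + o\right) = 8 - 2 o$)
$d{\left(L \right)} = -3 - 2 L^{2} \left(3 + L\right) \left(6 + L\right)$ ($d{\left(L \right)} = -3 + \left(3 + L\right) \left(6 + L\right) - 2 L L = -3 + \left(3 + L\right) \left(6 + L\right) \left(- 2 L^{2}\right) = -3 - 2 L^{2} \left(3 + L\right) \left(6 + L\right)$)
$- 38 d{\left(t{\left(j{\left(4 \right)} \right)} \right)} = - 38 \left(-3 - 36 \cdot 0^{2} - 18 \cdot 0^{3} - 2 \cdot 0^{4}\right) = - 38 \left(-3 - 0 - 0 - 0\right) = - 38 \left(-3 + 0 + 0 + 0\right) = \left(-38\right) \left(-3\right) = 114$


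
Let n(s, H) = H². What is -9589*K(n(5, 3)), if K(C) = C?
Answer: -86301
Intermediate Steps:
-9589*K(n(5, 3)) = -9589*3² = -9589*9 = -86301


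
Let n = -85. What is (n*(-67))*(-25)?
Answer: -142375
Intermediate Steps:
(n*(-67))*(-25) = -85*(-67)*(-25) = 5695*(-25) = -142375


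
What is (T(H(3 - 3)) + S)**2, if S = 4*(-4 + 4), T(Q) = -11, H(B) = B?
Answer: 121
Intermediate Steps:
S = 0 (S = 4*0 = 0)
(T(H(3 - 3)) + S)**2 = (-11 + 0)**2 = (-11)**2 = 121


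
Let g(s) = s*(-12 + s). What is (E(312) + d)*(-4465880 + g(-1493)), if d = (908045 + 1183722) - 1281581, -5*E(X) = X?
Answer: -1797595407894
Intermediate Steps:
E(X) = -X/5
d = 810186 (d = 2091767 - 1281581 = 810186)
(E(312) + d)*(-4465880 + g(-1493)) = (-⅕*312 + 810186)*(-4465880 - 1493*(-12 - 1493)) = (-312/5 + 810186)*(-4465880 - 1493*(-1505)) = 4050618*(-4465880 + 2246965)/5 = (4050618/5)*(-2218915) = -1797595407894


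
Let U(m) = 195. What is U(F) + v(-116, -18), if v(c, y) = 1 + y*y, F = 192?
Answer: 520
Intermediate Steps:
v(c, y) = 1 + y²
U(F) + v(-116, -18) = 195 + (1 + (-18)²) = 195 + (1 + 324) = 195 + 325 = 520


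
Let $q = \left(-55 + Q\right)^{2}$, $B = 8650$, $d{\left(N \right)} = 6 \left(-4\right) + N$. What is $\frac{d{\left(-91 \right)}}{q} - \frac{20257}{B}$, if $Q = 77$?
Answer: $- \frac{5399569}{2093300} \approx -2.5795$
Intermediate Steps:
$d{\left(N \right)} = -24 + N$
$q = 484$ ($q = \left(-55 + 77\right)^{2} = 22^{2} = 484$)
$\frac{d{\left(-91 \right)}}{q} - \frac{20257}{B} = \frac{-24 - 91}{484} - \frac{20257}{8650} = \left(-115\right) \frac{1}{484} - \frac{20257}{8650} = - \frac{115}{484} - \frac{20257}{8650} = - \frac{5399569}{2093300}$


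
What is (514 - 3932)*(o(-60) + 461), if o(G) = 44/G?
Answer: -23597872/15 ≈ -1.5732e+6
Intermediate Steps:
(514 - 3932)*(o(-60) + 461) = (514 - 3932)*(44/(-60) + 461) = -3418*(44*(-1/60) + 461) = -3418*(-11/15 + 461) = -3418*6904/15 = -23597872/15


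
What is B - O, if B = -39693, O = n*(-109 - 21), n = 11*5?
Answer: -32543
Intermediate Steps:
n = 55
O = -7150 (O = 55*(-109 - 21) = 55*(-130) = -7150)
B - O = -39693 - 1*(-7150) = -39693 + 7150 = -32543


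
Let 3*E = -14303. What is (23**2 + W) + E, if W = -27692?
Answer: -95792/3 ≈ -31931.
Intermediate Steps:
E = -14303/3 (E = (1/3)*(-14303) = -14303/3 ≈ -4767.7)
(23**2 + W) + E = (23**2 - 27692) - 14303/3 = (529 - 27692) - 14303/3 = -27163 - 14303/3 = -95792/3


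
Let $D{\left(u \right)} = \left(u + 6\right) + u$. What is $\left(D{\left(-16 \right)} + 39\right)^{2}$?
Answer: $169$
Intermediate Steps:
$D{\left(u \right)} = 6 + 2 u$ ($D{\left(u \right)} = \left(6 + u\right) + u = 6 + 2 u$)
$\left(D{\left(-16 \right)} + 39\right)^{2} = \left(\left(6 + 2 \left(-16\right)\right) + 39\right)^{2} = \left(\left(6 - 32\right) + 39\right)^{2} = \left(-26 + 39\right)^{2} = 13^{2} = 169$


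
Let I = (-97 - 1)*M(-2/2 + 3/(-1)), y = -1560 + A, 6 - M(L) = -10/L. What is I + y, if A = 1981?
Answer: 78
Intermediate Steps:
M(L) = 6 + 10/L (M(L) = 6 - (-10)/L = 6 + 10/L)
y = 421 (y = -1560 + 1981 = 421)
I = -343 (I = (-97 - 1)*(6 + 10/(-2/2 + 3/(-1))) = -98*(6 + 10/(-2*½ + 3*(-1))) = -98*(6 + 10/(-1 - 3)) = -98*(6 + 10/(-4)) = -98*(6 + 10*(-¼)) = -98*(6 - 5/2) = -98*7/2 = -343)
I + y = -343 + 421 = 78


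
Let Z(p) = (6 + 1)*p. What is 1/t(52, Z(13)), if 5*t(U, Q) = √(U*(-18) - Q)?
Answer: -5*I*√1027/1027 ≈ -0.15602*I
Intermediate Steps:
Z(p) = 7*p
t(U, Q) = √(-Q - 18*U)/5 (t(U, Q) = √(U*(-18) - Q)/5 = √(-18*U - Q)/5 = √(-Q - 18*U)/5)
1/t(52, Z(13)) = 1/(√(-7*13 - 18*52)/5) = 1/(√(-1*91 - 936)/5) = 1/(√(-91 - 936)/5) = 1/(√(-1027)/5) = 1/((I*√1027)/5) = 1/(I*√1027/5) = -5*I*√1027/1027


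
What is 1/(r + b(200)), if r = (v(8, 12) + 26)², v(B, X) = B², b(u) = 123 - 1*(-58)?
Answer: 1/8281 ≈ 0.00012076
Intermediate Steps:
b(u) = 181 (b(u) = 123 + 58 = 181)
r = 8100 (r = (8² + 26)² = (64 + 26)² = 90² = 8100)
1/(r + b(200)) = 1/(8100 + 181) = 1/8281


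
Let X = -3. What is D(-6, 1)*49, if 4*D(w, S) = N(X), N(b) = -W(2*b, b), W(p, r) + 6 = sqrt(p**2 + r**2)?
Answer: 147/2 - 147*sqrt(5)/4 ≈ -8.6755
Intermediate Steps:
W(p, r) = -6 + sqrt(p**2 + r**2)
N(b) = 6 - sqrt(5)*sqrt(b**2) (N(b) = -(-6 + sqrt((2*b)**2 + b**2)) = -(-6 + sqrt(4*b**2 + b**2)) = -(-6 + sqrt(5*b**2)) = -(-6 + sqrt(5)*sqrt(b**2)) = 6 - sqrt(5)*sqrt(b**2))
D(w, S) = 3/2 - 3*sqrt(5)/4 (D(w, S) = (6 - sqrt(5)*sqrt((-3)**2))/4 = (6 - sqrt(5)*sqrt(9))/4 = (6 - 1*sqrt(5)*3)/4 = (6 - 3*sqrt(5))/4 = 3/2 - 3*sqrt(5)/4)
D(-6, 1)*49 = (3/2 - 3*sqrt(5)/4)*49 = 147/2 - 147*sqrt(5)/4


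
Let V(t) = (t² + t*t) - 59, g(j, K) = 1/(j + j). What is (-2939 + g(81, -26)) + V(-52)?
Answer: 390421/162 ≈ 2410.0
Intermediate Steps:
g(j, K) = 1/(2*j)
V(t) = -59 + 2*t² (V(t) = (t² + t²) - 59 = 2*t² - 59 = -59 + 2*t²)
(-2939 + g(81, -26)) + V(-52) = (-2939 + (½)/81) + (-59 + 2*(-52)²) = (-2939 + (½)*(1/81)) + (-59 + 2*2704) = (-2939 + 1/162) + (-59 + 5408) = -476117/162 + 5349 = 390421/162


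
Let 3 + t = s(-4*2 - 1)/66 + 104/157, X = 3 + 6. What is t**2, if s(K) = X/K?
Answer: 594335641/107371044 ≈ 5.5353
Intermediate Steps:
X = 9
s(K) = 9/K
t = -24379/10362 (t = -3 + ((9/(-4*2 - 1))/66 + 104/157) = -3 + ((9/(-8 - 1))*(1/66) + 104*(1/157)) = -3 + ((9/(-9))*(1/66) + 104/157) = -3 + ((9*(-1/9))*(1/66) + 104/157) = -3 + (-1*1/66 + 104/157) = -3 + (-1/66 + 104/157) = -3 + 6707/10362 = -24379/10362 ≈ -2.3527)
t**2 = (-24379/10362)**2 = 594335641/107371044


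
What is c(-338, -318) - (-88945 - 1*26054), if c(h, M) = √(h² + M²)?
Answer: 114999 + 2*√53842 ≈ 1.1546e+5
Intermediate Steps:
c(h, M) = √(M² + h²)
c(-338, -318) - (-88945 - 1*26054) = √((-318)² + (-338)²) - (-88945 - 1*26054) = √(101124 + 114244) - (-88945 - 26054) = √215368 - 1*(-114999) = 2*√53842 + 114999 = 114999 + 2*√53842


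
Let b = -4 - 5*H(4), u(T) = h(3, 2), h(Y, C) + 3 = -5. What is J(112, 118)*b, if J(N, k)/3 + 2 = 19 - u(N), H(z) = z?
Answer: -1800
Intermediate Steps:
h(Y, C) = -8 (h(Y, C) = -3 - 5 = -8)
u(T) = -8
J(N, k) = 75 (J(N, k) = -6 + 3*(19 - 1*(-8)) = -6 + 3*(19 + 8) = -6 + 3*27 = -6 + 81 = 75)
b = -24 (b = -4 - 5*4 = -4 - 20 = -24)
J(112, 118)*b = 75*(-24) = -1800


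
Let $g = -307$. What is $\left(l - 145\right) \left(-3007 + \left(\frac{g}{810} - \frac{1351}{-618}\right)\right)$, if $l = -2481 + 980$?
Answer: $\frac{206345231458}{41715} \approx 4.9465 \cdot 10^{6}$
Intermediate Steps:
$l = -1501$
$\left(l - 145\right) \left(-3007 + \left(\frac{g}{810} - \frac{1351}{-618}\right)\right) = \left(-1501 - 145\right) \left(-3007 - \left(- \frac{1351}{618} + \frac{307}{810}\right)\right) = - 1646 \left(-3007 - - \frac{75382}{41715}\right) = - 1646 \left(-3007 + \left(- \frac{307}{810} + \frac{1351}{618}\right)\right) = - 1646 \left(-3007 + \frac{75382}{41715}\right) = \left(-1646\right) \left(- \frac{125361623}{41715}\right) = \frac{206345231458}{41715}$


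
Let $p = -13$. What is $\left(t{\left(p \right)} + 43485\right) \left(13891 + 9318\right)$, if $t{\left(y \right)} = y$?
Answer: $1008941648$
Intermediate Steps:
$\left(t{\left(p \right)} + 43485\right) \left(13891 + 9318\right) = \left(-13 + 43485\right) \left(13891 + 9318\right) = 43472 \cdot 23209 = 1008941648$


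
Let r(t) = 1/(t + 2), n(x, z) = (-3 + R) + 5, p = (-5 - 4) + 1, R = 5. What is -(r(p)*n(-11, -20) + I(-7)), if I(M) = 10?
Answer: -53/6 ≈ -8.8333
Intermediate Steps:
p = -8 (p = -9 + 1 = -8)
n(x, z) = 7 (n(x, z) = (-3 + 5) + 5 = 2 + 5 = 7)
r(t) = 1/(2 + t)
-(r(p)*n(-11, -20) + I(-7)) = -(7/(2 - 8) + 10) = -(7/(-6) + 10) = -(-⅙*7 + 10) = -(-7/6 + 10) = -1*53/6 = -53/6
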